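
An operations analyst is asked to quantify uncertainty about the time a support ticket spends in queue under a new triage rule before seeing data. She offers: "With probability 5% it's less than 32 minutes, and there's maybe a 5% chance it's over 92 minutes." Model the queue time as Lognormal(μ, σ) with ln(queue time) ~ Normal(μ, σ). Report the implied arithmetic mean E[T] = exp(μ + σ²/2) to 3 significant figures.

E[T] ≈ 57.1 minutes

If T ~ Lognormal(μ,σ) then ln T ~ Normal(μ,σ), so the p-quantile of ln T is μ + z_p·σ.
ln(32) = 3.466 and ln(92) = 4.522; z_{0.05} = -1.645, z_{0.95} = 1.645.
σ = (4.522 − 3.466)/(1.645 − (-1.645)) = 0.321.
μ = 3.466 − (-1.645)·0.321 = 3.994.
E[T] = exp(μ + σ²/2) = exp(3.994 + 0.0515) = 57.1 minutes.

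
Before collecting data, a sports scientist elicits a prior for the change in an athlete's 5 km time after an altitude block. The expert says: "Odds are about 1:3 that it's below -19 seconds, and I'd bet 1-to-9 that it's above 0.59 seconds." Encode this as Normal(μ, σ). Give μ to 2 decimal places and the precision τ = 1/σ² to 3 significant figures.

μ = -12.24, τ = 0.00997

For Normal(μ,σ), the p-quantile is μ + z_p·σ. Here z_{0.25} = -0.6745, z_{0.9} = 1.282.
So -19 = μ − 0.6745σ and 0.59 = μ + 1.282σ.
Subtracting: σ = (0.59 − -19)/(1.282 − (-0.6745)) = 10.02.
Then μ = -19 − (-0.6745)·10.02 = -12.24.
Precision τ = 1/σ² = 1/10.02² = 0.00997.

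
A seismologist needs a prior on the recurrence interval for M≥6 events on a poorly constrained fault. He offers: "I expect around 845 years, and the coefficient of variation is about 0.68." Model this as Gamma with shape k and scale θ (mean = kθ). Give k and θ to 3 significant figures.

k ≈ 2.16, θ ≈ 391

For Gamma(k, scale θ): mean = kθ, variance = kθ², so CV = 1/√k.
CV = 0.68, hence k = 1/CV² = 2.16.
Then θ = mean/k = 845/2.16 = 391.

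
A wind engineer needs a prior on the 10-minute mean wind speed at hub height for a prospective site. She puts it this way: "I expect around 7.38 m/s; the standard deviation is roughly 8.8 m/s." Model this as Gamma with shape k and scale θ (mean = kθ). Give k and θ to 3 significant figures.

For Gamma(k, scale θ): mean = kθ, variance = kθ², so CV = 1/√k.
CV = SD/mean = 8.8/7.38 = 1.192, hence k = 1/CV² = 0.703.
Then θ = mean/k = 7.38/0.703 = 10.5.

k ≈ 0.703, θ ≈ 10.5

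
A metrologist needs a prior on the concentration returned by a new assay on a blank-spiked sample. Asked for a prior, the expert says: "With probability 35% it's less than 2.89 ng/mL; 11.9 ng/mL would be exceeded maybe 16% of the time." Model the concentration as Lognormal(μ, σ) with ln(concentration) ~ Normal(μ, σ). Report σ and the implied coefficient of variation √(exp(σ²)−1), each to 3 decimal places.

If T ~ Lognormal(μ,σ) then ln T ~ Normal(μ,σ), so the p-quantile of ln T is μ + z_p·σ.
ln(2.89) = 1.061 and ln(11.9) = 2.477; z_{0.35} = -0.3853, z_{0.84} = 0.9945.
σ = (2.477 − 1.061)/(0.9945 − (-0.3853)) = 1.026.
μ = 1.061 − (-0.3853)·1.026 = 1.456.
CV = √(exp(σ²)−1) = √(exp(1.0521)−1) = 1.365.

σ ≈ 1.026, CV ≈ 1.365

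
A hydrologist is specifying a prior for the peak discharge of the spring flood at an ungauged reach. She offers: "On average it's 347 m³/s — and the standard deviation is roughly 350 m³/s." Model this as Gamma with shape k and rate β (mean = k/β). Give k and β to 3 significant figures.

k ≈ 0.983, β ≈ 0.00283

For Gamma(k, rate β): mean = k/β, variance = k/β², so CV = 1/√k.
CV = SD/mean = 350/347 = 1.009, hence k = 1/CV² = 0.983.
Then β = k/mean = 0.983/347 = 0.00283.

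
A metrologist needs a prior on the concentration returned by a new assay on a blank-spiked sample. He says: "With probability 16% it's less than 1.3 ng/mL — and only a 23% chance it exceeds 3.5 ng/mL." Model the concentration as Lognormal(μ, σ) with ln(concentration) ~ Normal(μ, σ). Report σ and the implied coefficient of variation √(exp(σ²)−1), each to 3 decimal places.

σ ≈ 0.571, CV ≈ 0.621

If T ~ Lognormal(μ,σ) then ln T ~ Normal(μ,σ), so the p-quantile of ln T is μ + z_p·σ.
ln(1.3) = 0.2624 and ln(3.5) = 1.253; z_{0.16} = -0.9945, z_{0.77} = 0.7388.
σ = (1.253 − 0.2624)/(0.7388 − (-0.9945)) = 0.571.
μ = 0.2624 − (-0.9945)·0.571 = 0.831.
CV = √(exp(σ²)−1) = √(exp(0.3265)−1) = 0.621.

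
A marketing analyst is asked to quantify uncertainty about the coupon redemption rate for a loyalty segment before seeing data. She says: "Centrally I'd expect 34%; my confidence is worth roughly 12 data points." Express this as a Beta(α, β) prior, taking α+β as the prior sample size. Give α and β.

Under the effective-sample-size interpretation, Beta(α, β) has prior mean α/(α+β) and prior sample size α+β.
So α+β = 12 and α/(α+β) = 0.34, giving α = 0.34·12 = 4.08 and β = 12 − 4.08 = 7.92.

α = 4.08, β = 7.92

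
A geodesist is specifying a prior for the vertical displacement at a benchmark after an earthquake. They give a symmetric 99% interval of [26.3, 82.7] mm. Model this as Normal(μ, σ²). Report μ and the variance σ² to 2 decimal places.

μ = 54.50, σ² = 119.86

A symmetric 99% interval runs μ ± z·σ with z = 2.576.
Half-width = 28.2, so σ = 28.2/2.576 = 10.948 and σ² = 119.86.
μ is the interval midpoint, 54.50.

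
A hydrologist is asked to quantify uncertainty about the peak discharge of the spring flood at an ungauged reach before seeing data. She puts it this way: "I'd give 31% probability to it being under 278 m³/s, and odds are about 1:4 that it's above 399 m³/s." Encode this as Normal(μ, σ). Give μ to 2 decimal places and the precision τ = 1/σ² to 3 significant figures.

μ = 322.86, τ = 0.000122

The p-quantile of Normal(μ,σ) is μ + z_p·σ, with z_{0.31} = -0.4959 and z_{0.8} = 0.8416.
Eliminate σ: μ = (z₂·x₁ − z₁·x₂)/(z₂ − z₁) = (0.8416·278 − (-0.4959)·399)/1.337 = 322.86.
Then σ = (x₂ − x₁)/(z₂ − z₁) = (399 − 278)/1.337 = 90.47.
Precision τ = 1/σ² = 1/90.47² = 0.000122.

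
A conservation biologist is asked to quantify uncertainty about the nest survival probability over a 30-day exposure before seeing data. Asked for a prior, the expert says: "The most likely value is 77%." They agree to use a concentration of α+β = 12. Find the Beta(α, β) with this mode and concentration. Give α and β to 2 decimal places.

For α,β > 1 the Beta mode is (α−1)/(α+β−2). With α+β = 12, the mode is (α−1)/10.
Set (α−1)/10 = 0.77 → α = 1 + 0.77·10 = 8.70.
β = 12 − α = 3.30.

α = 8.70, β = 3.30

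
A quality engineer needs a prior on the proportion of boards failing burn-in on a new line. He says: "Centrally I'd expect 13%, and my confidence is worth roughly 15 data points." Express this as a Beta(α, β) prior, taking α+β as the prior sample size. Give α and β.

α = 1.95, β = 13.05

Under the effective-sample-size interpretation, Beta(α, β) has prior mean α/(α+β) and prior sample size α+β.
So α+β = 15 and α/(α+β) = 0.13, giving α = 0.13·15 = 1.95 and β = 15 − 1.95 = 13.05.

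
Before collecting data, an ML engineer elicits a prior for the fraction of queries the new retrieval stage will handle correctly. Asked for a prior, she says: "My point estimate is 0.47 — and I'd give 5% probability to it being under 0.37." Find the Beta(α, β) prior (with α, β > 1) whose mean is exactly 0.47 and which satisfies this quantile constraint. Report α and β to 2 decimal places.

α ≈ 30.94, β ≈ 34.89

With mean 0.47 fixed, write α = 0.47s, β = 0.53s where s = α+β.
Need P(θ < 0.37) = 0.05 under Beta(0.47s, 0.53s). Normal approximation: (q−m)/√(m(1−m)/s) ≈ z_{0.05} = -1.64, so s ≈ 0.47·0.53·(-1.64)²/(0.37−0.47)² = 67.4.
At s = 67.4: P(θ<0.37) ≈ 0.048. Adjusting to match 0.05 gives s ≈ 65.83.
So α = 0.47·65.83 ≈ 30.94, β = 0.53·65.83 ≈ 34.89.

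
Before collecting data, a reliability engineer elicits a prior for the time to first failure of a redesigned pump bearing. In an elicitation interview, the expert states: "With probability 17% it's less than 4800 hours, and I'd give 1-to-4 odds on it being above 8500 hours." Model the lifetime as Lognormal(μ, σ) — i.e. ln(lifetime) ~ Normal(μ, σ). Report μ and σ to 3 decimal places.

If T ~ Lognormal(μ,σ) then ln T ~ Normal(μ,σ), so the p-quantile of ln T is μ + z_p·σ.
ln(4800) = 8.476 and ln(8500) = 9.048; z_{0.17} = -0.9542, z_{0.8} = 0.8416.
σ = (9.048 − 8.476)/(0.8416 − (-0.9542)) = 0.318.
μ = 8.476 − (-0.9542)·0.318 = 8.780.

μ ≈ 8.780, σ ≈ 0.318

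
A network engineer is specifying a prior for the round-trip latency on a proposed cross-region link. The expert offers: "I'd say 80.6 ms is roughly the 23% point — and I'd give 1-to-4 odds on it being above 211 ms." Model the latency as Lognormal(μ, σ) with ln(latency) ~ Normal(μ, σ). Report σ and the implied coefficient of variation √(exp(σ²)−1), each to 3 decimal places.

σ ≈ 0.609, CV ≈ 0.670

If T ~ Lognormal(μ,σ) then ln T ~ Normal(μ,σ), so the p-quantile of ln T is μ + z_p·σ.
ln(80.6) = 4.389 and ln(211) = 5.352; z_{0.23} = -0.7388, z_{0.8} = 0.8416.
σ = (5.352 − 4.389)/(0.8416 − (-0.7388)) = 0.609.
μ = 4.389 − (-0.7388)·0.609 = 4.839.
CV = √(exp(σ²)−1) = √(exp(0.3708)−1) = 0.670.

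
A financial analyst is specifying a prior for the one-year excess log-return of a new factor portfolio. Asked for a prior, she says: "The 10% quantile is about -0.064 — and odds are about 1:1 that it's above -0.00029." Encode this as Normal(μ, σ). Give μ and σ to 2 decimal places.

The p-quantile of Normal(μ,σ) is μ + z_p·σ, with z_{0.1} = -1.282 and z_{0.5} = 0.
Eliminate σ: μ = (z₂·x₁ − z₁·x₂)/(z₂ − z₁) = (0·-0.064 − (-1.282)·-0.00029)/1.282 = -0.00.
Then σ = (x₂ − x₁)/(z₂ − z₁) = (-0.00029 − -0.064)/1.282 = 0.05.

μ = -0.00, σ = 0.05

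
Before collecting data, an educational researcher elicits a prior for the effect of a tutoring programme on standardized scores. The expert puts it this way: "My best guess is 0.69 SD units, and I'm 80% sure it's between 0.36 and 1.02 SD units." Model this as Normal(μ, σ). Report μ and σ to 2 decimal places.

μ = 0.69, σ = 0.26

A symmetric 80% interval runs μ ± z·σ with z = 1.282.
Half-width = 0.33, so σ = 0.33/1.282 = 0.26.
μ is the stated best guess, 0.69.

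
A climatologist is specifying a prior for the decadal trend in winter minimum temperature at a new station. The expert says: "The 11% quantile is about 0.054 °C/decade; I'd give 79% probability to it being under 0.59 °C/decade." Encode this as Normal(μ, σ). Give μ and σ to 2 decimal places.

μ = 0.38, σ = 0.26

For Normal(μ,σ), the p-quantile is μ + z_p·σ. Here z_{0.11} = -1.227, z_{0.79} = 0.8064.
So 0.054 = μ − 1.227σ and 0.59 = μ + 0.8064σ.
Subtracting: σ = (0.59 − 0.054)/(0.8064 − (-1.227)) = 0.26.
Then μ = 0.054 − (-1.227)·0.26 = 0.38.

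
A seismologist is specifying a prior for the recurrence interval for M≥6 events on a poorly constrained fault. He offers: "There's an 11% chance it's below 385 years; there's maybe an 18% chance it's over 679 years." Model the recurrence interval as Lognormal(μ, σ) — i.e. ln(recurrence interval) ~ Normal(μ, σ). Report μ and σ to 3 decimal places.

μ ≈ 6.278, σ ≈ 0.265

If T ~ Lognormal(μ,σ) then ln T ~ Normal(μ,σ), so the p-quantile of ln T is μ + z_p·σ.
ln(385) = 5.953 and ln(679) = 6.521; z_{0.11} = -1.227, z_{0.82} = 0.9154.
σ = (6.521 − 5.953)/(0.9154 − (-1.227)) = 0.265.
μ = 5.953 − (-1.227)·0.265 = 6.278.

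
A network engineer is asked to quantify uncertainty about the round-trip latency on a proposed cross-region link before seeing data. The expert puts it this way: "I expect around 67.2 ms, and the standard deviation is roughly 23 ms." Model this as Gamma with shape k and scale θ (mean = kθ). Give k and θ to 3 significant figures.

k ≈ 8.54, θ ≈ 7.87

For Gamma(k, scale θ): mean = kθ, variance = kθ², so CV = 1/√k.
CV = SD/mean = 23/67.2 = 0.3423, hence k = 1/CV² = 8.54.
Then θ = mean/k = 67.2/8.54 = 7.87.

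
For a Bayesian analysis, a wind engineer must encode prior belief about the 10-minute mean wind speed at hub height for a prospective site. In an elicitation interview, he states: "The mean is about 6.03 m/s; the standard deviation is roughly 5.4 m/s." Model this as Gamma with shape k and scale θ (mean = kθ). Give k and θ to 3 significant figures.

For Gamma(k, scale θ): mean = kθ, variance = kθ², so CV = 1/√k.
CV = SD/mean = 5.4/6.03 = 0.8955, hence k = 1/CV² = 1.25.
Then θ = mean/k = 6.03/1.25 = 4.84.

k ≈ 1.25, θ ≈ 4.84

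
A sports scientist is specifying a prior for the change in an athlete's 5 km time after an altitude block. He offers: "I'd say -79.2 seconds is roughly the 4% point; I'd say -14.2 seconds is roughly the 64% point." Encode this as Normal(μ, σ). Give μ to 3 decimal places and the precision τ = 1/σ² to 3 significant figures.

The p-quantile of Normal(μ,σ) is μ + z_p·σ, with z_{0.04} = -1.751 and z_{0.64} = 0.3585.
Eliminate σ: μ = (z₂·x₁ − z₁·x₂)/(z₂ − z₁) = (0.3585·-79.2 − (-1.751)·-14.2)/2.109 = -25.247.
Then σ = (x₂ − x₁)/(z₂ − z₁) = (-14.2 − -79.2)/2.109 = 30.818.
Precision τ = 1/σ² = 1/30.82² = 0.00105.

μ = -25.247, τ = 0.00105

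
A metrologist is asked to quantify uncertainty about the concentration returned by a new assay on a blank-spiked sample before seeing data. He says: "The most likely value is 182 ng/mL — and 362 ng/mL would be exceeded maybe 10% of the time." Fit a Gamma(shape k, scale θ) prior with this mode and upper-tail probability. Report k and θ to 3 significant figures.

Gamma(k,θ) with k>1 has mode (k−1)θ, so θ = 182/(k−1).
Need P(X < 362) = 0.9 with θ tied to k this way. Start at k = 2, θ = 182: P(X<362) ≈ 0.591.
Too low — raise k to concentrate. Iterating converges to k ≈ 5.05.
Then θ = 182/(5.05−1) ≈ 44.9.

k ≈ 5.05, θ ≈ 44.9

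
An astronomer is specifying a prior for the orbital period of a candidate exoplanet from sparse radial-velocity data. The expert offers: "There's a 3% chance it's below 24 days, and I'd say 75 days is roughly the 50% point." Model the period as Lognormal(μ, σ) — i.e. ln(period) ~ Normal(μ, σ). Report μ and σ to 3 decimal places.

μ ≈ 4.317, σ ≈ 0.606

If T ~ Lognormal(μ,σ) then ln T ~ Normal(μ,σ), so the p-quantile of ln T is μ + z_p·σ.
ln(24) = 3.178 and ln(75) = 4.317; z_{0.03} = -1.881, z_{0.5} = 0.
σ = (4.317 − 3.178)/(0 − (-1.881)) = 0.606.
μ = 3.178 − (-1.881)·0.606 = 4.317.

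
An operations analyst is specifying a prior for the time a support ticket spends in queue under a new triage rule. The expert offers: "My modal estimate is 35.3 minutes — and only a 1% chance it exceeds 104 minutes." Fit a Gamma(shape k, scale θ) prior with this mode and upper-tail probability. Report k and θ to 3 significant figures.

Gamma(k,θ) with k>1 has mode (k−1)θ, so θ = 35.3/(k−1).
Need P(X < 104) = 0.99 with θ tied to k this way. Start at k = 2, θ = 35.3: P(X<104) ≈ 0.793.
Too low — raise k to concentrate. Iterating converges to k ≈ 4.87.
Then θ = 35.3/(4.87−1) ≈ 9.12.

k ≈ 4.87, θ ≈ 9.12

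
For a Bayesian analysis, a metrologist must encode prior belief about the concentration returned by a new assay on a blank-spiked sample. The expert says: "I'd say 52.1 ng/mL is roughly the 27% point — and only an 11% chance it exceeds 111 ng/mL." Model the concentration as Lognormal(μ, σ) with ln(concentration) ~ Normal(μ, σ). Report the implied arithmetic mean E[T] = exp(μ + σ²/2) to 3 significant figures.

If T ~ Lognormal(μ,σ) then ln T ~ Normal(μ,σ), so the p-quantile of ln T is μ + z_p·σ.
ln(52.1) = 3.953 and ln(111) = 4.71; z_{0.27} = -0.6128, z_{0.89} = 1.227.
σ = (4.71 − 3.953)/(1.227 − (-0.6128)) = 0.411.
μ = 3.953 − (-0.6128)·0.411 = 4.205.
E[T] = exp(μ + σ²/2) = exp(4.205 + 0.0845) = 72.9 ng/mL.

E[T] ≈ 72.9 ng/mL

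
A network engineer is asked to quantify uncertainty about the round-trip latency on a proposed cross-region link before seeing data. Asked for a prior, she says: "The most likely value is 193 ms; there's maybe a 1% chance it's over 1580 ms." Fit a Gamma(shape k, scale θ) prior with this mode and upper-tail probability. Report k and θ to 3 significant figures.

Gamma(k,θ) with k>1 has mode (k−1)θ, so θ = 193/(k−1).
Need P(X < 1580) = 0.99 with θ tied to k this way. Start at k = 2, θ = 193: P(X<1580) ≈ 0.997.
Too high — lower k to spread out. Iterating converges to k ≈ 1.75.
Then θ = 193/(1.75−1) ≈ 256.

k ≈ 1.75, θ ≈ 256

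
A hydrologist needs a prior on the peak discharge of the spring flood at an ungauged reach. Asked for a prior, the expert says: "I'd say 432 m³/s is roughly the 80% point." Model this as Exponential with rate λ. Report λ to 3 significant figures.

λ ≈ 0.00373

P(T < 432.0) = 1 − e^(−λ·432.0) = 0.8, so λ = −ln(1−0.8)/432.0 = −ln(0.2)/432.0 = 0.00373.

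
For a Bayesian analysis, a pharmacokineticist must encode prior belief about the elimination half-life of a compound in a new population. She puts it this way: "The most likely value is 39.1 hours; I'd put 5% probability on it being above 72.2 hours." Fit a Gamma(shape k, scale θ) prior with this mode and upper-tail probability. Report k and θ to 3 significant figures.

Gamma(k,θ) with k>1 has mode (k−1)θ, so θ = 39.1/(k−1).
Need P(X < 72.2) = 0.95 with θ tied to k this way. Start at k = 2, θ = 39.1: P(X<72.2) ≈ 0.551.
Too low — raise k to concentrate. Iterating converges to k ≈ 8.4.
Then θ = 39.1/(8.4−1) ≈ 5.28.

k ≈ 8.4, θ ≈ 5.28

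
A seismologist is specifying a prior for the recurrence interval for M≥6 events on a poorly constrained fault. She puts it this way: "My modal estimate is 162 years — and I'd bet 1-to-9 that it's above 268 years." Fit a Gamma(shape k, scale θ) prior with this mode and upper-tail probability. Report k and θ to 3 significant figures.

k ≈ 8.45, θ ≈ 21.8

Gamma(k,θ) with k>1 has mode (k−1)θ, so θ = 162/(k−1).
Need P(X < 268) = 0.9 with θ tied to k this way. Start at k = 2, θ = 162: P(X<268) ≈ 0.492.
Too low — raise k to concentrate. Iterating converges to k ≈ 8.45.
Then θ = 162/(8.45−1) ≈ 21.8.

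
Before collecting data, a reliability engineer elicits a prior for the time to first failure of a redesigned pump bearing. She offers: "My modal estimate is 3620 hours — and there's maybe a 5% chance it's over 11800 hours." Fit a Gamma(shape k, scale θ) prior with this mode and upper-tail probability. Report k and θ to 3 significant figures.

k ≈ 2.87, θ ≈ 1930

Gamma(k,θ) with k>1 has mode (k−1)θ, so θ = 3620/(k−1).
Need P(X < 11800) = 0.95 with θ tied to k this way. Start at k = 2, θ = 3620: P(X<11800) ≈ 0.836.
Too low — raise k to concentrate. Iterating converges to k ≈ 2.87.
Then θ = 3620/(2.87−1) ≈ 1930.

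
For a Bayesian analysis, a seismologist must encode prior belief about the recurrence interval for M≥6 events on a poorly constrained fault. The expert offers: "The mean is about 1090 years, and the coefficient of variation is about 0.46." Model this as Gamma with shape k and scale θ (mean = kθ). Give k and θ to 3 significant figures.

k ≈ 4.73, θ ≈ 231

For Gamma(k, scale θ): mean = kθ, variance = kθ², so CV = 1/√k.
CV = 0.46, hence k = 1/CV² = 4.73.
Then θ = mean/k = 1090/4.73 = 231.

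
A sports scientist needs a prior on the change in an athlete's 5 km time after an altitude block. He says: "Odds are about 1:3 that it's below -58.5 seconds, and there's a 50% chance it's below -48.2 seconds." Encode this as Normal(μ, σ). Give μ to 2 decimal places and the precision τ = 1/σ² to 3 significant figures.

The p-quantile of Normal(μ,σ) is μ + z_p·σ, with z_{0.25} = -0.6745 and z_{0.5} = 0.
Eliminate σ: μ = (z₂·x₁ − z₁·x₂)/(z₂ − z₁) = (0·-58.5 − (-0.6745)·-48.2)/0.6745 = -48.20.
Then σ = (x₂ − x₁)/(z₂ − z₁) = (-48.2 − -58.5)/0.6745 = 15.27.
Precision τ = 1/σ² = 1/15.27² = 0.00429.

μ = -48.20, τ = 0.00429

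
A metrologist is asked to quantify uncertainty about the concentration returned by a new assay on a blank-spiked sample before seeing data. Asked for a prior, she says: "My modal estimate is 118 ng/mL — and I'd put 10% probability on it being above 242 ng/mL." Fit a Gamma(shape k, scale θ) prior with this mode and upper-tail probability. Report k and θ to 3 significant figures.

Gamma(k,θ) with k>1 has mode (k−1)θ, so θ = 118/(k−1).
Need P(X < 242) = 0.9 with θ tied to k this way. Start at k = 2, θ = 118: P(X<242) ≈ 0.608.
Too low — raise k to concentrate. Iterating converges to k ≈ 4.72.
Then θ = 118/(4.72−1) ≈ 31.7.

k ≈ 4.72, θ ≈ 31.7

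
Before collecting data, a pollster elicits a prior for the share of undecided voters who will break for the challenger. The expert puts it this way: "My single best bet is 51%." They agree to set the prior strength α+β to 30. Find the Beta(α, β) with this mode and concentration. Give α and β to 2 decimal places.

For α,β > 1 the Beta mode is (α−1)/(α+β−2). With α+β = 30, the mode is (α−1)/28.
Set (α−1)/28 = 0.51 → α = 1 + 0.51·28 = 15.28.
β = 30 − α = 14.72.

α = 15.28, β = 14.72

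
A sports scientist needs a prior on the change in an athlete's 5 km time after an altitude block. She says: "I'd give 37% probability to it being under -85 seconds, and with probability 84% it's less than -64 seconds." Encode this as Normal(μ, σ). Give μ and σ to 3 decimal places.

For Normal(μ,σ), the p-quantile is μ + z_p·σ. Here z_{0.37} = -0.3319, z_{0.84} = 0.9945.
So -85 = μ − 0.3319σ and -64 = μ + 0.9945σ.
Subtracting: σ = (-64 − -85)/(0.9945 − (-0.3319)) = 15.833.
Then μ = -85 − (-0.3319)·15.833 = -79.746.

μ = -79.746, σ = 15.833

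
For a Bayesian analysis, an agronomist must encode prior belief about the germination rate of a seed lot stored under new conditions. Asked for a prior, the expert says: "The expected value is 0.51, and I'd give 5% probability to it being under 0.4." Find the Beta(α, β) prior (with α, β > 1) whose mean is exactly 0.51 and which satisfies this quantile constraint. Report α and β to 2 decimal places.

With mean 0.51 fixed, write α = 0.51s, β = 0.49s where s = α+β.
Need P(θ < 0.4) = 0.05 under Beta(0.51s, 0.49s). Normal approximation: (q−m)/√(m(1−m)/s) ≈ z_{0.05} = -1.64, so s ≈ 0.51·0.49·(-1.64)²/(0.4−0.51)² = 55.9.
At s = 55.9: P(θ<0.4) ≈ 0.049. Adjusting to match 0.05 gives s ≈ 55.22.
So α = 0.51·55.22 ≈ 28.16, β = 0.49·55.22 ≈ 27.06.

α ≈ 28.16, β ≈ 27.06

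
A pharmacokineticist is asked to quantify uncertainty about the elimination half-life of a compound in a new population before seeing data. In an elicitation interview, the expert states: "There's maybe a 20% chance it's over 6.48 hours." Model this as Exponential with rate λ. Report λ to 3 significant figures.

λ ≈ 0.248

P(T > 6.48) = e^(−λ·6.48) = 0.2, so λ = −ln(0.2)/6.48 = 0.248.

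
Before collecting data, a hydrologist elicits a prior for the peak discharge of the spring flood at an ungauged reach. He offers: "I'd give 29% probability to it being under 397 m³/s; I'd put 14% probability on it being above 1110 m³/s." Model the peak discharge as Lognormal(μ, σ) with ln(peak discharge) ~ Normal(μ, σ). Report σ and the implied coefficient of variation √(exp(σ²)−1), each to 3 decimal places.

If T ~ Lognormal(μ,σ) then ln T ~ Normal(μ,σ), so the p-quantile of ln T is μ + z_p·σ.
ln(397) = 5.984 and ln(1110) = 7.012; z_{0.29} = -0.5534, z_{0.86} = 1.08.
σ = (7.012 − 5.984)/(1.08 − (-0.5534)) = 0.629.
μ = 5.984 − (-0.5534)·0.629 = 6.332.
CV = √(exp(σ²)−1) = √(exp(0.3961)−1) = 0.697.

σ ≈ 0.629, CV ≈ 0.697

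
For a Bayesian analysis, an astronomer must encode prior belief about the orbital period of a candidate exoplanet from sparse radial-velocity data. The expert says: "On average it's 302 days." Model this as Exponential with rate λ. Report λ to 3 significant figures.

λ ≈ 0.00331

Exponential mean = 1/λ, so λ = 1/302.0 = 0.00331.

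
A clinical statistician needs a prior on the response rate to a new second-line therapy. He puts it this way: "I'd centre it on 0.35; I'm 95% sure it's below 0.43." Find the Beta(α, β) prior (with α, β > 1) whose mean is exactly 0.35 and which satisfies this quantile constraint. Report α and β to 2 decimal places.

α ≈ 34.82, β ≈ 64.67

With mean 0.35 fixed, write α = 0.35s, β = 0.65s where s = α+β.
Need P(θ < 0.43) = 0.95 under Beta(0.35s, 0.65s). Normal approximation: (q−m)/√(m(1−m)/s) ≈ z_{0.95} = 1.64, so s ≈ 0.35·0.65·(1.64)²/(0.43−0.35)² = 96.2.
At s = 96.2: P(θ<0.43) ≈ 0.947. Adjusting to match 0.95 gives s ≈ 99.50.
So α = 0.35·99.50 ≈ 34.82, β = 0.65·99.50 ≈ 64.67.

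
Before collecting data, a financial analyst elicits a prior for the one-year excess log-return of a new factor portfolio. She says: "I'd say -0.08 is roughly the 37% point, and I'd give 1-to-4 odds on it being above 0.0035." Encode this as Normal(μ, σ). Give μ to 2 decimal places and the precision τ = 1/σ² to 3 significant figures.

For Normal(μ,σ), the p-quantile is μ + z_p·σ. Here z_{0.37} = -0.3319, z_{0.8} = 0.8416.
So -0.08 = μ − 0.3319σ and 0.0035 = μ + 0.8416σ.
Subtracting: σ = (0.0035 − -0.08)/(0.8416 − (-0.3319)) = 0.07.
Then μ = -0.08 − (-0.3319)·0.07 = -0.06.
Precision τ = 1/σ² = 1/0.07116² = 198.

μ = -0.06, τ = 198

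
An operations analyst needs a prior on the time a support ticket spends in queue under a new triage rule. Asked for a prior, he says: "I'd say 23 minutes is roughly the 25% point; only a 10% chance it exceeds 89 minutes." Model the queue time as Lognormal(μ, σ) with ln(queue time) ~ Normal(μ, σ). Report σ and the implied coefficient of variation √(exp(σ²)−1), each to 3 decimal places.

If T ~ Lognormal(μ,σ) then ln T ~ Normal(μ,σ), so the p-quantile of ln T is μ + z_p·σ.
ln(23) = 3.135 and ln(89) = 4.489; z_{0.25} = -0.6745, z_{0.9} = 1.282.
σ = (4.489 − 3.135)/(1.282 − (-0.6745)) = 0.692.
μ = 3.135 − (-0.6745)·0.692 = 3.602.
CV = √(exp(σ²)−1) = √(exp(0.4786)−1) = 0.783.

σ ≈ 0.692, CV ≈ 0.783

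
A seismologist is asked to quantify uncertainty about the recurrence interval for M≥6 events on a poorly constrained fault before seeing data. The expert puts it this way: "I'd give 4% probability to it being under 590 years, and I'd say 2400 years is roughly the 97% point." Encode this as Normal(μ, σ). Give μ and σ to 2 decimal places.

For Normal(μ,σ), the p-quantile is μ + z_p·σ. Here z_{0.04} = -1.751, z_{0.97} = 1.881.
So 590 = μ − 1.751σ and 2400 = μ + 1.881σ.
Subtracting: σ = (2400 − 590)/(1.881 − (-1.751)) = 498.42.
Then μ = 590 − (-1.751)·498.42 = 1462.58.

μ = 1462.58, σ = 498.42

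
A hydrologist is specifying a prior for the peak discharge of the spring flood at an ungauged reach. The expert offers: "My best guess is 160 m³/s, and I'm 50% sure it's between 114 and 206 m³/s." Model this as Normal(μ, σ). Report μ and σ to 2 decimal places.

A symmetric 50% interval runs μ ± z·σ with z = 0.6745.
Half-width = 46, so σ = 46/0.6745 = 68.20.
μ is the stated best guess, 160.00.

μ = 160.00, σ = 68.20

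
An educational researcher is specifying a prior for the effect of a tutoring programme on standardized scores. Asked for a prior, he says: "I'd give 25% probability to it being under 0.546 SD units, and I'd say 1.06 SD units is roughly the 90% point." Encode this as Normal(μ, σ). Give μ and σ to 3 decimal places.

The p-quantile of Normal(μ,σ) is μ + z_p·σ, with z_{0.25} = -0.6745 and z_{0.9} = 1.282.
Eliminate σ: μ = (z₂·x₁ − z₁·x₂)/(z₂ − z₁) = (1.282·0.546 − (-0.6745)·1.06)/1.956 = 0.723.
Then σ = (x₂ − x₁)/(z₂ − z₁) = (1.06 − 0.546)/1.956 = 0.263.

μ = 0.723, σ = 0.263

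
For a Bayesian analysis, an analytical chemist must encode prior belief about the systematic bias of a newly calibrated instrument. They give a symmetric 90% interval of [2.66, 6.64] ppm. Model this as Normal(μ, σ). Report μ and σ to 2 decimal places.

A symmetric 90% interval runs μ ± z·σ with z = 1.645.
Half-width = 1.99, so σ = 1.99/1.645 = 1.21.
μ is the interval midpoint, 4.65.

μ = 4.65, σ = 1.21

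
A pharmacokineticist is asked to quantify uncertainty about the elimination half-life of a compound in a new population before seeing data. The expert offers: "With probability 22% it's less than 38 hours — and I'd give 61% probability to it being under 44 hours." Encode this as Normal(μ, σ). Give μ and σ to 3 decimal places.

μ = 42.406, σ = 5.706

The p-quantile of Normal(μ,σ) is μ + z_p·σ, with z_{0.22} = -0.7722 and z_{0.61} = 0.2793.
Eliminate σ: μ = (z₂·x₁ − z₁·x₂)/(z₂ − z₁) = (0.2793·38 − (-0.7722)·44)/1.052 = 42.406.
Then σ = (x₂ − x₁)/(z₂ − z₁) = (44 − 38)/1.052 = 5.706.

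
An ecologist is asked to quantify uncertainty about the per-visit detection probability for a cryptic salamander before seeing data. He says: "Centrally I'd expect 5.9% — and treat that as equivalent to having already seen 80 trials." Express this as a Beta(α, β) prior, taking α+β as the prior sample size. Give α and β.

Under the effective-sample-size interpretation, Beta(α, β) has prior mean α/(α+β) and prior sample size α+β.
So α+β = 80 and α/(α+β) = 0.059, giving α = 0.059·80 = 4.72 and β = 80 − 4.72 = 75.28.

α = 4.72, β = 75.28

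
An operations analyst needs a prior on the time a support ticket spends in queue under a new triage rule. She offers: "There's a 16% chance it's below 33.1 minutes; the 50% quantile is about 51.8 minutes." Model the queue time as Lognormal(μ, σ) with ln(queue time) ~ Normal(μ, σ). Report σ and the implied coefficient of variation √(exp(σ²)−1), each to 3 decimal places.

σ ≈ 0.450, CV ≈ 0.474

If T ~ Lognormal(μ,σ) then ln T ~ Normal(μ,σ), so the p-quantile of ln T is μ + z_p·σ.
ln(33.1) = 3.5 and ln(51.8) = 3.947; z_{0.16} = -0.9945, z_{0.5} = 0.
σ = (3.947 − 3.5)/(0 − (-0.9945)) = 0.450.
μ = 3.5 − (-0.9945)·0.450 = 3.947.
CV = √(exp(σ²)−1) = √(exp(0.2028)−1) = 0.474.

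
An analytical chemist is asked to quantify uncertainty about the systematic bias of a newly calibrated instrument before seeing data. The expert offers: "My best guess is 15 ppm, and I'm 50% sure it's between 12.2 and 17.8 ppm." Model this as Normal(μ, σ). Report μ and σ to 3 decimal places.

A symmetric 50% interval runs μ ± z·σ with z = 0.6745.
Half-width = 2.8, so σ = 2.8/0.6745 = 4.151.
μ is the stated best guess, 15.000.

μ = 15.000, σ = 4.151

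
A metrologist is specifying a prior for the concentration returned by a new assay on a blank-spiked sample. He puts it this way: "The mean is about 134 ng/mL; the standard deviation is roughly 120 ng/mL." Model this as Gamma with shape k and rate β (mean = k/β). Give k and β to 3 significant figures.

k ≈ 1.25, β ≈ 0.00931

For Gamma(k, rate β): mean = k/β, variance = k/β², so CV = 1/√k.
CV = SD/mean = 120/134 = 0.8955, hence k = 1/CV² = 1.25.
Then β = k/mean = 1.25/134 = 0.00931.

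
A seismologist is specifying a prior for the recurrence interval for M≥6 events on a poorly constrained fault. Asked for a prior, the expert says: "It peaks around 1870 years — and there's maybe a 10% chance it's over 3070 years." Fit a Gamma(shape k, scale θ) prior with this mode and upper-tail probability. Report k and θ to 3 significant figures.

k ≈ 8.67, θ ≈ 244

Gamma(k,θ) with k>1 has mode (k−1)θ, so θ = 1870/(k−1).
Need P(X < 3070) = 0.9 with θ tied to k this way. Start at k = 2, θ = 1870: P(X<3070) ≈ 0.488.
Too low — raise k to concentrate. Iterating converges to k ≈ 8.67.
Then θ = 1870/(8.67−1) ≈ 244.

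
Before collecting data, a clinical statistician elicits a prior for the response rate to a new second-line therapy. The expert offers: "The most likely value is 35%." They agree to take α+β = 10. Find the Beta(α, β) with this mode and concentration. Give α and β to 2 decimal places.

For α,β > 1 the Beta mode is (α−1)/(α+β−2). With α+β = 10, the mode is (α−1)/8.
Set (α−1)/8 = 0.35 → α = 1 + 0.35·8 = 3.80.
β = 10 − α = 6.20.

α = 3.80, β = 6.20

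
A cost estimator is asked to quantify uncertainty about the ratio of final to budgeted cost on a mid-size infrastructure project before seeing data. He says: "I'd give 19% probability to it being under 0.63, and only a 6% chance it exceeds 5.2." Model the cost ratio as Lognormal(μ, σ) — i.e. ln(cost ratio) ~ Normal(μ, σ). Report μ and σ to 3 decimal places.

If T ~ Lognormal(μ,σ) then ln T ~ Normal(μ,σ), so the p-quantile of ln T is μ + z_p·σ.
ln(0.63) = -0.462 and ln(5.2) = 1.649; z_{0.19} = -0.8779, z_{0.94} = 1.555.
σ = (1.649 − -0.462)/(1.555 − (-0.8779)) = 0.868.
μ = -0.462 − (-0.8779)·0.868 = 0.300.

μ ≈ 0.300, σ ≈ 0.868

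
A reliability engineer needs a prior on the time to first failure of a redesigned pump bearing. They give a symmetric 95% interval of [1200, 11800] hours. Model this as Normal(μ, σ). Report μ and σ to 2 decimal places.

μ = 6500.00, σ = 2704.13

A symmetric 95% interval runs μ ± z·σ with z = 1.96.
Half-width = 5300, so σ = 5300/1.96 = 2704.13.
μ is the interval midpoint, 6500.00.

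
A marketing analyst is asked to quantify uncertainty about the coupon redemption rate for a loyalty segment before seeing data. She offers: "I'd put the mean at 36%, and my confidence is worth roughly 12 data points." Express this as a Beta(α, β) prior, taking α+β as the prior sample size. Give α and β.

α = 4.32, β = 7.68

Under the effective-sample-size interpretation, Beta(α, β) has prior mean α/(α+β) and prior sample size α+β.
So α+β = 12 and α/(α+β) = 0.36, giving α = 0.36·12 = 4.32 and β = 12 − 4.32 = 7.68.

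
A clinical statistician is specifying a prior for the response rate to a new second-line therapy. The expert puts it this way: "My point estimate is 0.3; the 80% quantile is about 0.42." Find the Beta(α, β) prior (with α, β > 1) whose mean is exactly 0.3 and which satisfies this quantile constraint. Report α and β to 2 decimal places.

With mean 0.3 fixed, write α = 0.3s, β = 0.7s where s = α+β.
Need P(θ < 0.42) = 0.8 under Beta(0.3s, 0.7s). Normal approximation: (q−m)/√(m(1−m)/s) ≈ z_{0.8} = 0.842, so s ≈ 0.3·0.7·(0.842)²/(0.42−0.3)² = 10.3.
At s = 10.3: P(θ<0.42) ≈ 0.807. Adjusting to match 0.8 gives s ≈ 9.60.
So α = 0.3·9.60 ≈ 2.88, β = 0.7·9.60 ≈ 6.72.

α ≈ 2.88, β ≈ 6.72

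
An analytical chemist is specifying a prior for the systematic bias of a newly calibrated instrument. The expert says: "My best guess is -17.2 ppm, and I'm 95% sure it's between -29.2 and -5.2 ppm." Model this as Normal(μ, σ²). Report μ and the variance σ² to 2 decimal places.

A symmetric 95% interval runs μ ± z·σ with z = 1.96.
Half-width = 12, so σ = 12/1.96 = 6.123 and σ² = 37.49.
μ is the stated best guess, -17.20.

μ = -17.20, σ² = 37.49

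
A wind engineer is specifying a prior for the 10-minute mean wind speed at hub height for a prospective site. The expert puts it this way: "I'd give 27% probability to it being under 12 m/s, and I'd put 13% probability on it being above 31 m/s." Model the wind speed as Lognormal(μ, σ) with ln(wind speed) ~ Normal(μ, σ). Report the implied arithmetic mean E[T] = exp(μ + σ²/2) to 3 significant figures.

E[T] ≈ 19.5 m/s

If T ~ Lognormal(μ,σ) then ln T ~ Normal(μ,σ), so the p-quantile of ln T is μ + z_p·σ.
ln(12) = 2.485 and ln(31) = 3.434; z_{0.27} = -0.6128, z_{0.87} = 1.126.
σ = (3.434 − 2.485)/(1.126 − (-0.6128)) = 0.546.
μ = 2.485 − (-0.6128)·0.546 = 2.819.
E[T] = exp(μ + σ²/2) = exp(2.819 + 0.1489) = 19.5 m/s.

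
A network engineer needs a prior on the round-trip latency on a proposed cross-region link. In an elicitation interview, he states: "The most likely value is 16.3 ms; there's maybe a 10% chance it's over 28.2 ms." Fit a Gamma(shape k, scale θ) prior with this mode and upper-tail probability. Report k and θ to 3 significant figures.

Gamma(k,θ) with k>1 has mode (k−1)θ, so θ = 16.3/(k−1).
Need P(X < 28.2) = 0.9 with θ tied to k this way. Start at k = 2, θ = 16.3: P(X<28.2) ≈ 0.516.
Too low — raise k to concentrate. Iterating converges to k ≈ 7.31.
Then θ = 16.3/(7.31−1) ≈ 2.58.

k ≈ 7.31, θ ≈ 2.58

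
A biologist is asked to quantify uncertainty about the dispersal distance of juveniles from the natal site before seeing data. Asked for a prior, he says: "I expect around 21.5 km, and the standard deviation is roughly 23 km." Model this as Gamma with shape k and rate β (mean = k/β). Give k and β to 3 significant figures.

For Gamma(k, rate β): mean = k/β, variance = k/β², so CV = 1/√k.
CV = SD/mean = 23/21.5 = 1.07, hence k = 1/CV² = 0.874.
Then β = k/mean = 0.874/21.5 = 0.0406.

k ≈ 0.874, β ≈ 0.0406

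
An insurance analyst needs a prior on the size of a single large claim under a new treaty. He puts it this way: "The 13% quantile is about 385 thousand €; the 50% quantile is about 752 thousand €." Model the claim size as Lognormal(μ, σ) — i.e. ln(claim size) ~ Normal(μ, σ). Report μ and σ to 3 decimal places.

μ ≈ 6.623, σ ≈ 0.594

If T ~ Lognormal(μ,σ) then ln T ~ Normal(μ,σ), so the p-quantile of ln T is μ + z_p·σ.
ln(385) = 5.953 and ln(752) = 6.623; z_{0.13} = -1.126, z_{0.5} = 0.
σ = (6.623 − 5.953)/(0 − (-1.126)) = 0.594.
μ = 5.953 − (-1.126)·0.594 = 6.623.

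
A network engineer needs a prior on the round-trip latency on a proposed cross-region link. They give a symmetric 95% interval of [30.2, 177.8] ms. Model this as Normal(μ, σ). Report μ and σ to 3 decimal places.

μ = 104.000, σ = 37.654

A symmetric 95% interval runs μ ± z·σ with z = 1.96.
Half-width = 73.8, so σ = 73.8/1.96 = 37.654.
μ is the interval midpoint, 104.000.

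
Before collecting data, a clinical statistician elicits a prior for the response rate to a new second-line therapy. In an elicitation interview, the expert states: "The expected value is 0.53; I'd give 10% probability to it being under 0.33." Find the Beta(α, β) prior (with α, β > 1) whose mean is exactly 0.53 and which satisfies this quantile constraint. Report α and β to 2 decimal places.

With mean 0.53 fixed, write α = 0.53s, β = 0.47s where s = α+β.
Need P(θ < 0.33) = 0.1 under Beta(0.53s, 0.47s). Normal approximation: (q−m)/√(m(1−m)/s) ≈ z_{0.1} = -1.28, so s ≈ 0.53·0.47·(-1.28)²/(0.33−0.53)² = 10.2.
At s = 10.2: P(θ<0.33) ≈ 0.098. Adjusting to match 0.1 gives s ≈ 10.01.
So α = 0.53·10.01 ≈ 5.31, β = 0.47·10.01 ≈ 4.70.

α ≈ 5.31, β ≈ 4.70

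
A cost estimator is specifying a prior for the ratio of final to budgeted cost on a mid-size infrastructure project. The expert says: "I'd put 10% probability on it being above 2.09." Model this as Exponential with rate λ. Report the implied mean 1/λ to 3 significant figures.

mean ≈ 0.908

P(T > 2.09) = e^(−λ·2.09) = 0.1, so λ = −ln(0.1)/2.09 = 1.1.
Mean = 1/λ = 0.908.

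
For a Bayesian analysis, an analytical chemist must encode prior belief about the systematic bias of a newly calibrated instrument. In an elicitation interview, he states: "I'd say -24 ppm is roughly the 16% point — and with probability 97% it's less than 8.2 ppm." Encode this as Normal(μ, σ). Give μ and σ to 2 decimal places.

μ = -12.86, σ = 11.20

For Normal(μ,σ), the p-quantile is μ + z_p·σ. Here z_{0.16} = -0.9945, z_{0.97} = 1.881.
So -24 = μ − 0.9945σ and 8.2 = μ + 1.881σ.
Subtracting: σ = (8.2 − -24)/(1.881 − (-0.9945)) = 11.20.
Then μ = -24 − (-0.9945)·11.20 = -12.86.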